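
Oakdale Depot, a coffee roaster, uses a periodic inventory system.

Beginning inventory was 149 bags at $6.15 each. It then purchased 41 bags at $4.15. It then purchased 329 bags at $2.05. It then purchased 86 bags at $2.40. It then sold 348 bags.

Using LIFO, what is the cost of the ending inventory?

Ending inventory = $1,223.85

Sale 1 (348) [LIFO — newest first]: 86 @ $2.40 + 262 @ $2.05 = $743.50
Ending inventory: 149 @ $6.15 + 41 @ $4.15 + 67 @ $2.05 = $1,223.85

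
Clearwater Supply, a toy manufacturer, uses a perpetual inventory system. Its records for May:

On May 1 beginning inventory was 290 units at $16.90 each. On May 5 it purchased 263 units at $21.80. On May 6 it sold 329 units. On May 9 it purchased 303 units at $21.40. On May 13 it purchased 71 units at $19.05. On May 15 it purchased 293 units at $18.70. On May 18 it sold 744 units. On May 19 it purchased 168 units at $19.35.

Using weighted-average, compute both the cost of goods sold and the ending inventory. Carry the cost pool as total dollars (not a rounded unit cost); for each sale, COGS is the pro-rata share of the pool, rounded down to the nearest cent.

After May 1: 290 on hand, pool $4,901.00 (≈ $16.9000 each)
After May 5: 553 on hand, pool $10,634.40 (≈ $19.2304 each)
May 6, sell 329: 329/553 × $10,634.40 → $6,326.79
After May 9: 527 on hand, pool $10,791.81 (≈ $20.4778 each)
After May 13: 598 on hand, pool $12,144.36 (≈ $20.3083 each)
After May 15: 891 on hand, pool $17,623.46 (≈ $19.7794 each)
May 18, sell 744: 744/891 × $17,623.46 → $14,715.88
After May 19: 315 on hand, pool $6,158.38 (≈ $19.5504 each)
Total COGS = $6,326.79 + $14,715.88 = $21,042.67
Ending inventory (cost pool remaining) = $6,158.38

COGS = $21,042.67; ending inventory = $6,158.38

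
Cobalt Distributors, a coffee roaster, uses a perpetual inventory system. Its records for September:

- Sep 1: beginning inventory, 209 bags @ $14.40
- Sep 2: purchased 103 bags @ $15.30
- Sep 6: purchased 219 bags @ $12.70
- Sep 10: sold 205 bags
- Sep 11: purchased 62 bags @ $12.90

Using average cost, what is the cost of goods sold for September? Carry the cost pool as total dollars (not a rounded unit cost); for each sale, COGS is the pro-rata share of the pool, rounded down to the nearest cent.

COGS = $2,844.05

After Sep 1: 209 on hand, pool $3,009.60 (≈ $14.4000 each)
After Sep 2: 312 on hand, pool $4,585.50 (≈ $14.6971 each)
After Sep 6: 531 on hand, pool $7,366.80 (≈ $13.8734 each)
Sep 10, sell 205: 205/531 × $7,366.80 → $2,844.05
After Sep 11: 388 on hand, pool $5,322.55 (≈ $13.7179 each)
Ending inventory (cost pool remaining) = $5,322.55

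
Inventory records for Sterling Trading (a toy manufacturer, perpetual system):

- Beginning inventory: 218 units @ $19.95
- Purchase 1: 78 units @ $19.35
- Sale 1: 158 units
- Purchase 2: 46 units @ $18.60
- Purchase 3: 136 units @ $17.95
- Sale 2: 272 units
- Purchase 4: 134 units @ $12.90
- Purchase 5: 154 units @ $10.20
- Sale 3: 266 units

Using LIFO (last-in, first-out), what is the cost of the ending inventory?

Ending inventory = $1,241.40

Sale 1 (158) [LIFO — newest first]: 78 @ $19.35 + 80 @ $19.95 = $3,105.30
Sale 2 (272) [LIFO — newest first]: 136 @ $17.95 + 46 @ $18.60 + 90 @ $19.95 = $5,092.30
Sale 3 (266) [LIFO — newest first]: 154 @ $10.20 + 112 @ $12.90 = $3,015.60
Total COGS = $3,105.30 + $5,092.30 + $3,015.60 = $11,213.20
Ending inventory: 48 @ $19.95 + 22 @ $12.90 = $1,241.40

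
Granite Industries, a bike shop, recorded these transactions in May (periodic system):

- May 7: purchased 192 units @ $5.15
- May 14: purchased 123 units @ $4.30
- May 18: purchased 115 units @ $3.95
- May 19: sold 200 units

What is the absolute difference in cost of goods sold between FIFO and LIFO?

$203.45

FIFO COGS: 192 @ $5.15 + 8 @ $4.30 = $1,023.20
LIFO COGS: 115 @ $3.95 + 85 @ $4.30 = $819.75
Difference = |$1,023.20 − $819.75| = $203.45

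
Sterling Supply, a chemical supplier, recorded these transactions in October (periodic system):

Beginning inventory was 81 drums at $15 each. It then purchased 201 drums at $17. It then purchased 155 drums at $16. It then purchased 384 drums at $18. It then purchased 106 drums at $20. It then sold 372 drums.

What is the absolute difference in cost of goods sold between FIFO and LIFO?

FIFO COGS: 81 @ $15 + 201 @ $17 + 90 @ $16 = $6,072
LIFO COGS: 106 @ $20 + 266 @ $18 = $6,908
Difference = |$6,072 − $6,908| = $836

$836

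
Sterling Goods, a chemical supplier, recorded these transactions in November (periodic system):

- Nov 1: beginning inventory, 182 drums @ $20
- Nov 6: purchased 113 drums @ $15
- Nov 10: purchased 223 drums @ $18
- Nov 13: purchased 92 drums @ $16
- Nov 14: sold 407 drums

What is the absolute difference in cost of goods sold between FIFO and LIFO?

FIFO COGS: 182 @ $20 + 113 @ $15 + 112 @ $18 = $7,351
LIFO COGS: 92 @ $16 + 223 @ $18 + 92 @ $15 = $6,866
Difference = |$7,351 − $6,866| = $485

$485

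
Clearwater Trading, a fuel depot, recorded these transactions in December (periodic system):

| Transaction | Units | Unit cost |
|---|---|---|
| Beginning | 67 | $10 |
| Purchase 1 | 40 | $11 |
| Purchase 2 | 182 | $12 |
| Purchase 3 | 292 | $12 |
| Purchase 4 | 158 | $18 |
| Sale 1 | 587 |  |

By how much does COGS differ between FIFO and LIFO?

FIFO COGS: 67 @ $10 + 40 @ $11 + 182 @ $12 + 292 @ $12 + 6 @ $18 = $6,906
LIFO COGS: 158 @ $18 + 292 @ $12 + 137 @ $12 = $7,992
Difference = |$6,906 − $7,992| = $1,086

$1,086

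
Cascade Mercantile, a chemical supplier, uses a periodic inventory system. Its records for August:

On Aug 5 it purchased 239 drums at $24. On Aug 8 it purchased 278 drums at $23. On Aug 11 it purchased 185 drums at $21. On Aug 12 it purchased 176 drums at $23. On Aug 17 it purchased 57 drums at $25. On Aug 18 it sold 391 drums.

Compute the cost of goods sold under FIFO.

Aug 18, 391 sold [FIFO — oldest first]: 239 @ $24 + 152 @ $23 = $9,232
Ending inventory: 126 @ $23 + 185 @ $21 + 176 @ $23 + 57 @ $25 = $12,256

COGS = $9,232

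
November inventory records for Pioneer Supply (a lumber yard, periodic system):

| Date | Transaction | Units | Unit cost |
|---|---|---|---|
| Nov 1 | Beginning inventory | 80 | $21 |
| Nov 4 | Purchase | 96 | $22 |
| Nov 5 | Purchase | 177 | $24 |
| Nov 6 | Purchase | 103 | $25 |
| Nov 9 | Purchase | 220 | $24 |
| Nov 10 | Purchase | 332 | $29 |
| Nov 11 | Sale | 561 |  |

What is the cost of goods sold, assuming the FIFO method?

Nov 11, 561 sold [FIFO — oldest first]: 80 @ $21 + 96 @ $22 + 177 @ $24 + 103 @ $25 + 105 @ $24 = $13,135
Ending inventory: 115 @ $24 + 332 @ $29 = $12,388

COGS = $13,135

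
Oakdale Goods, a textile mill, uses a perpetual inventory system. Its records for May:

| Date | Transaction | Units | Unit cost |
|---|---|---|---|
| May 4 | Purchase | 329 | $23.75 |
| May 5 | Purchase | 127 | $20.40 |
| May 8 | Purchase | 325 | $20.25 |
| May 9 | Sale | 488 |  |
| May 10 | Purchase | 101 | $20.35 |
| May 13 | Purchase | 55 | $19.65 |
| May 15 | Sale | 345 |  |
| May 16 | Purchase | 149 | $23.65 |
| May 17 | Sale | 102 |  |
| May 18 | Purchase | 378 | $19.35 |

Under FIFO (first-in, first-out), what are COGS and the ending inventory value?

May 9, 488 sold [FIFO — oldest first]: 329 @ $23.75 + 127 @ $20.40 + 32 @ $20.25 = $11,052.55
May 15, 345 sold [FIFO — oldest first]: 293 @ $20.25 + 52 @ $20.35 = $6,991.45
May 17, 102 sold [FIFO — oldest first]: 49 @ $20.35 + 53 @ $19.65 = $2,038.60
Total COGS = $11,052.55 + $6,991.45 + $2,038.60 = $20,082.60
Ending inventory: 2 @ $19.65 + 149 @ $23.65 + 378 @ $19.35 = $10,877.45

COGS = $20,082.60; ending inventory = $10,877.45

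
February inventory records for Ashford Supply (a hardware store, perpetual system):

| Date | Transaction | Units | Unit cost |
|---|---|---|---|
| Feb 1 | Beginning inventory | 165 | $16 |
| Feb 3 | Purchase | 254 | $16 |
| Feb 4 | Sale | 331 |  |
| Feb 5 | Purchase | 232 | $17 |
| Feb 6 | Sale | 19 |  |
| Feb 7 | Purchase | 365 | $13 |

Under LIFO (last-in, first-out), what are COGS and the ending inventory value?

Feb 4, 331 sold [LIFO — newest first]: 254 @ $16 + 77 @ $16 = $5,296
Feb 6, 19 sold [LIFO — newest first]: 19 @ $17 = $323
Total COGS = $5,296 + $323 = $5,619
Ending inventory: 88 @ $16 + 213 @ $17 + 365 @ $13 = $9,774

COGS = $5,619; ending inventory = $9,774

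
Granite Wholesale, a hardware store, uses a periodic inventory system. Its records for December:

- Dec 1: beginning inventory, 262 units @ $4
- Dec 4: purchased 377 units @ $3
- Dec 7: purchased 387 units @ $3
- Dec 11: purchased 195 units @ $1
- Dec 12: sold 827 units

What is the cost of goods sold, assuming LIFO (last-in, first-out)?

Dec 12, 827 sold [LIFO — newest first]: 195 @ $1 + 387 @ $3 + 245 @ $3 = $2,091
Ending inventory: 262 @ $4 + 132 @ $3 = $1,444

COGS = $2,091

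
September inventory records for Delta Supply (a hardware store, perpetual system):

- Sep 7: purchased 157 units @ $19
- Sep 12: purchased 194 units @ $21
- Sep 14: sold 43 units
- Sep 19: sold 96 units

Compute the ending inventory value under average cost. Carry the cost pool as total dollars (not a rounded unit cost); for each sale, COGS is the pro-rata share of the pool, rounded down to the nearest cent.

After Sep 7: 157 on hand, pool $2,983.00 (≈ $19.0000 each)
After Sep 12: 351 on hand, pool $7,057.00 (≈ $20.1054 each)
Sep 14, sell 43: 43/351 × $7,057.00 → $864.53
Sep 19, sell 96: 96/308 × $6,192.47 → $1,930.12
Total COGS = $864.53 + $1,930.12 = $2,794.65
Ending inventory (cost pool remaining) = $4,262.35

Ending inventory = $4,262.35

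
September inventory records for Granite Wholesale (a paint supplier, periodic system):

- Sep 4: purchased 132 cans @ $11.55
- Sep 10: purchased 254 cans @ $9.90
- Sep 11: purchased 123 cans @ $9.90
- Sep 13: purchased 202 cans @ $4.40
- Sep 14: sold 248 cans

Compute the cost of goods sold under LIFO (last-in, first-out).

COGS = $1,344.20

Sep 14, 248 sold [LIFO — newest first]: 202 @ $4.40 + 46 @ $9.90 = $1,344.20
Ending inventory: 132 @ $11.55 + 254 @ $9.90 + 77 @ $9.90 = $4,801.50
Check: goods available $6,145.70 = COGS $1,344.20 + ending $4,801.50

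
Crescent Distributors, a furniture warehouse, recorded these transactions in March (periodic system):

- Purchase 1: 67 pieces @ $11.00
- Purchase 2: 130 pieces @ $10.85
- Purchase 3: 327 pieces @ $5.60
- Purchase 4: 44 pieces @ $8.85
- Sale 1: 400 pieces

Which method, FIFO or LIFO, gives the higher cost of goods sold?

FIFO

FIFO COGS: 67 @ $11.00 + 130 @ $10.85 + 203 @ $5.60 = $3,284.30
LIFO COGS: 44 @ $8.85 + 327 @ $5.60 + 29 @ $10.85 = $2,535.25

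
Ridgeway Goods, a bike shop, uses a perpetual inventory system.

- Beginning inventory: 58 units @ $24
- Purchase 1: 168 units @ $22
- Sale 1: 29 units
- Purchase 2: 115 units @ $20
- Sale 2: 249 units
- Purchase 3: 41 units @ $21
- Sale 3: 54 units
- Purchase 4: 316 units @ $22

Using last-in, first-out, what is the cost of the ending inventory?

Sale 1 (29) [LIFO — newest first]: 29 @ $22 = $638
Sale 2 (249) [LIFO — newest first]: 115 @ $20 + 134 @ $22 = $5,248
Sale 3 (54) [LIFO — newest first]: 41 @ $21 + 5 @ $22 + 8 @ $24 = $1,163
Total COGS = $638 + $5,248 + $1,163 = $7,049
Ending inventory: 50 @ $24 + 316 @ $22 = $8,152
Check: goods available $15,201 = COGS $7,049 + ending $8,152

Ending inventory = $8,152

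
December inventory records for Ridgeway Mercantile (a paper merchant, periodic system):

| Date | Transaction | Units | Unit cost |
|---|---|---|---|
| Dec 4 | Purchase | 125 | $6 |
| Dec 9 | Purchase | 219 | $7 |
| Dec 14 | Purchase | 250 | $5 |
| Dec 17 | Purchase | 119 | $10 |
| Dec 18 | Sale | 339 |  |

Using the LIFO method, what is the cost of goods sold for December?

COGS = $2,290

Dec 18, 339 sold [LIFO — newest first]: 119 @ $10 + 220 @ $5 = $2,290
Ending inventory: 125 @ $6 + 219 @ $7 + 30 @ $5 = $2,433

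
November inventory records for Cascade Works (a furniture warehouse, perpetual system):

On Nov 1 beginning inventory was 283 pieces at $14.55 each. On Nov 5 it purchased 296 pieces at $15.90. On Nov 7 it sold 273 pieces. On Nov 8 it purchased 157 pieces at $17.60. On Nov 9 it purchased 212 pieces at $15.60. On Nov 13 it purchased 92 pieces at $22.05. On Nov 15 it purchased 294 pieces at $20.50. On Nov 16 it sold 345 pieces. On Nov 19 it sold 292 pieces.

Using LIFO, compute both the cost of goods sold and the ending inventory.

COGS = $16,389.90; ending inventory = $6,560.15

Nov 7, 273 sold [LIFO — newest first]: 273 @ $15.90 = $4,340.70
Nov 16, 345 sold [LIFO — newest first]: 294 @ $20.50 + 51 @ $22.05 = $7,151.55
Nov 19, 292 sold [LIFO — newest first]: 41 @ $22.05 + 212 @ $15.60 + 39 @ $17.60 = $4,897.65
Total COGS = $4,340.70 + $7,151.55 + $4,897.65 = $16,389.90
Ending inventory: 283 @ $14.55 + 23 @ $15.90 + 118 @ $17.60 = $6,560.15
Check: goods available $22,950.05 = COGS $16,389.90 + ending $6,560.15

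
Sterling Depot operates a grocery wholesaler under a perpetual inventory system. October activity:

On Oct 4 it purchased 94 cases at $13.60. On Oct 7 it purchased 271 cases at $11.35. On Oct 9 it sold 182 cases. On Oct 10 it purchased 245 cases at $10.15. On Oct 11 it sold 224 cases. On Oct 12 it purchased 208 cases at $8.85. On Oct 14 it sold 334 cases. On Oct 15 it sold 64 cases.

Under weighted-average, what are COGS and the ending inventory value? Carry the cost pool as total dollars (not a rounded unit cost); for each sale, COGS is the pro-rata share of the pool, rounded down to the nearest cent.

After Oct 4: 94 on hand, pool $1,278.40 (≈ $13.6000 each)
After Oct 7: 365 on hand, pool $4,354.25 (≈ $11.9295 each)
Oct 9, sell 182: 182/365 × $4,354.25 → $2,171.16
After Oct 10: 428 on hand, pool $4,669.84 (≈ $10.9108 each)
Oct 11, sell 224: 224/428 × $4,669.84 → $2,444.02
After Oct 12: 412 on hand, pool $4,066.62 (≈ $9.8704 each)
Oct 14, sell 334: 334/412 × $4,066.62 → $3,296.72
Oct 15, sell 64: 64/78 × $769.90 → $631.71
Total COGS = $2,171.16 + $2,444.02 + $3,296.72 + $631.71 = $8,543.61
Ending inventory (cost pool remaining) = $138.19

COGS = $8,543.61; ending inventory = $138.19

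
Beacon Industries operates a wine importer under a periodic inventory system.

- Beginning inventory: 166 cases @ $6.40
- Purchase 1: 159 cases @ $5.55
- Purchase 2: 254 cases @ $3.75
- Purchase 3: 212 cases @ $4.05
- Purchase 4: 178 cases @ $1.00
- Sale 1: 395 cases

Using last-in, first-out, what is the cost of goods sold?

COGS = $1,055.35

Sale 1 (395) [LIFO — newest first]: 178 @ $1.00 + 212 @ $4.05 + 5 @ $3.75 = $1,055.35
Ending inventory: 166 @ $6.40 + 159 @ $5.55 + 249 @ $3.75 = $2,878.60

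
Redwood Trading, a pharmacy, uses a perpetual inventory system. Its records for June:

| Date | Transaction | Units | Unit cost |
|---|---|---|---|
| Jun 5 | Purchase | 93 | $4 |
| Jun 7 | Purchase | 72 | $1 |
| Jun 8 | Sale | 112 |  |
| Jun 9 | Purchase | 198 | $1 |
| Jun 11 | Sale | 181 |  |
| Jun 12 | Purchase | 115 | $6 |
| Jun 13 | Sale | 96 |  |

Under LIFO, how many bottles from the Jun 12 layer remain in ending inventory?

19

Jun 8, 112 sold [LIFO — newest first]: 72 @ $1 + 40 @ $4 = $232
Jun 11, 181 sold [LIFO — newest first]: 181 @ $1 = $181
Jun 13, 96 sold [LIFO — newest first]: 96 @ $6 = $576
Total COGS = $232 + $181 + $576 = $989
Ending inventory: 53 @ $4 + 17 @ $1 + 19 @ $6 = $343
Check: goods available $1,332 = COGS $989 + ending $343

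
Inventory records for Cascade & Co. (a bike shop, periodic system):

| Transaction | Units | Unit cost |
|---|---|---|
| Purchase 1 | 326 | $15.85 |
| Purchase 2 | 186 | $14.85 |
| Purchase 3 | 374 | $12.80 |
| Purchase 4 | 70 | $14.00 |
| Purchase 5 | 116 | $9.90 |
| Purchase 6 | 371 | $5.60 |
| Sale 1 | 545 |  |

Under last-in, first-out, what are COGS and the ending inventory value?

Sale 1 (545) [LIFO — newest first]: 371 @ $5.60 + 116 @ $9.90 + 58 @ $14.00 = $4,038.00
Ending inventory: 326 @ $15.85 + 186 @ $14.85 + 374 @ $12.80 + 12 @ $14.00 = $12,884.40
Check: goods available $16,922.40 = COGS $4,038.00 + ending $12,884.40

COGS = $4,038.00; ending inventory = $12,884.40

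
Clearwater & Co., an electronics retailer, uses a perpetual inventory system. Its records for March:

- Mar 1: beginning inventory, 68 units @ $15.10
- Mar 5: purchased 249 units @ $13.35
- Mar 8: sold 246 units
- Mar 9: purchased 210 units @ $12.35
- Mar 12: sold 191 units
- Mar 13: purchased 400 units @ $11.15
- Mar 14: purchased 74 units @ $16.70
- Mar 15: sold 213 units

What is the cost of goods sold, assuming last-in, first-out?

Mar 8, 246 sold [LIFO — newest first]: 246 @ $13.35 = $3,284.10
Mar 12, 191 sold [LIFO — newest first]: 191 @ $12.35 = $2,358.85
Mar 15, 213 sold [LIFO — newest first]: 74 @ $16.70 + 139 @ $11.15 = $2,785.65
Total COGS = $3,284.10 + $2,358.85 + $2,785.65 = $8,428.60
Ending inventory: 68 @ $15.10 + 3 @ $13.35 + 19 @ $12.35 + 261 @ $11.15 = $4,211.65
Check: goods available $12,640.25 = COGS $8,428.60 + ending $4,211.65

COGS = $8,428.60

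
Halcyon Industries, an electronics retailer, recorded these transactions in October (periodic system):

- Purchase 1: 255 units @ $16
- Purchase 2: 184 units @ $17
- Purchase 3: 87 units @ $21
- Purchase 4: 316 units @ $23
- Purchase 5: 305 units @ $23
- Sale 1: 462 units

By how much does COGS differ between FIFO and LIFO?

$2,935

FIFO COGS: 255 @ $16 + 184 @ $17 + 23 @ $21 = $7,691
LIFO COGS: 305 @ $23 + 157 @ $23 = $10,626
Difference = |$7,691 − $10,626| = $2,935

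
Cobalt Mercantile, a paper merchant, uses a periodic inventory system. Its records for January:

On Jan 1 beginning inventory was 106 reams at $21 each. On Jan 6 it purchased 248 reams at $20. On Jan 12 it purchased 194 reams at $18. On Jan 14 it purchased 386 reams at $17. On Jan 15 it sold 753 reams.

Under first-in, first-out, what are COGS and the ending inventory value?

Jan 15, 753 sold [FIFO — oldest first]: 106 @ $21 + 248 @ $20 + 194 @ $18 + 205 @ $17 = $14,163
Ending inventory: 181 @ $17 = $3,077

COGS = $14,163; ending inventory = $3,077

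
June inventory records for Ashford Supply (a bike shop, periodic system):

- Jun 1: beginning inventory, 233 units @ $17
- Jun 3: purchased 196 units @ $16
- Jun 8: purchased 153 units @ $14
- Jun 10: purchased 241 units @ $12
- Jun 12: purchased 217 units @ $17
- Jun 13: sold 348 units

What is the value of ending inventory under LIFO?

Jun 13, 348 sold [LIFO — newest first]: 217 @ $17 + 131 @ $12 = $5,261
Ending inventory: 233 @ $17 + 196 @ $16 + 153 @ $14 + 110 @ $12 = $10,559
Check: goods available $15,820 = COGS $5,261 + ending $10,559

Ending inventory = $10,559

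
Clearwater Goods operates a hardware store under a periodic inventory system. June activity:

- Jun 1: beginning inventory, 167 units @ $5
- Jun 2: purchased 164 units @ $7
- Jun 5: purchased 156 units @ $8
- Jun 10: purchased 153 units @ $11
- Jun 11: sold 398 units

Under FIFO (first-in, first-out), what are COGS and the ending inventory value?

Jun 11, 398 sold [FIFO — oldest first]: 167 @ $5 + 164 @ $7 + 67 @ $8 = $2,519
Ending inventory: 89 @ $8 + 153 @ $11 = $2,395

COGS = $2,519; ending inventory = $2,395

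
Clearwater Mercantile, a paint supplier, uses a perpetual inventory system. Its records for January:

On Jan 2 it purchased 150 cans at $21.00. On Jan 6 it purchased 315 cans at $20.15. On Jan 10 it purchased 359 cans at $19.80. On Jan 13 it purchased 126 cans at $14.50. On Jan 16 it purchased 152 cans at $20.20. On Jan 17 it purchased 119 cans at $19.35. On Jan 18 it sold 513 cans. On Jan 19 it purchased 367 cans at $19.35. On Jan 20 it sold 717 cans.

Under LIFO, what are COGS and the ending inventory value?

COGS = $23,565.75; ending inventory = $7,341.20

Jan 18, 513 sold [LIFO — newest first]: 119 @ $19.35 + 152 @ $20.20 + 126 @ $14.50 + 116 @ $19.80 = $9,496.85
Jan 20, 717 sold [LIFO — newest first]: 367 @ $19.35 + 243 @ $19.80 + 107 @ $20.15 = $14,068.90
Total COGS = $9,496.85 + $14,068.90 = $23,565.75
Ending inventory: 150 @ $21.00 + 208 @ $20.15 = $7,341.20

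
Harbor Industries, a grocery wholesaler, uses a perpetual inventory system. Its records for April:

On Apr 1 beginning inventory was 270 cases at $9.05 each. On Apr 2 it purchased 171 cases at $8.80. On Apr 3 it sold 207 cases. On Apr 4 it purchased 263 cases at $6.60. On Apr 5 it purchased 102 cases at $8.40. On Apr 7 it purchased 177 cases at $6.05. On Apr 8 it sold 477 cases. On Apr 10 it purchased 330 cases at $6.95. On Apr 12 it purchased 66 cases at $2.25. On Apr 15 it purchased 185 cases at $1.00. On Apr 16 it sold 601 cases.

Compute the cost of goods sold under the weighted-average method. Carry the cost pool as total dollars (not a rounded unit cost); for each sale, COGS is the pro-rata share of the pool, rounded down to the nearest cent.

After Apr 1: 270 on hand, pool $2,443.50 (≈ $9.0500 each)
After Apr 2: 441 on hand, pool $3,948.30 (≈ $8.9531 each)
Apr 3, sell 207: 207/441 × $3,948.30 → $1,853.28
After Apr 4: 497 on hand, pool $3,830.82 (≈ $7.7079 each)
After Apr 5: 599 on hand, pool $4,687.62 (≈ $7.8257 each)
After Apr 7: 776 on hand, pool $5,758.47 (≈ $7.4207 each)
Apr 8, sell 477: 477/776 × $5,758.47 → $3,539.67
After Apr 10: 629 on hand, pool $4,512.30 (≈ $7.1738 each)
After Apr 12: 695 on hand, pool $4,660.80 (≈ $6.7062 each)
After Apr 15: 880 on hand, pool $4,845.80 (≈ $5.5066 each)
Apr 16, sell 601: 601/880 × $4,845.80 → $3,309.46
Total COGS = $1,853.28 + $3,539.67 + $3,309.46 = $8,702.41
Ending inventory (cost pool remaining) = $1,536.34

COGS = $8,702.41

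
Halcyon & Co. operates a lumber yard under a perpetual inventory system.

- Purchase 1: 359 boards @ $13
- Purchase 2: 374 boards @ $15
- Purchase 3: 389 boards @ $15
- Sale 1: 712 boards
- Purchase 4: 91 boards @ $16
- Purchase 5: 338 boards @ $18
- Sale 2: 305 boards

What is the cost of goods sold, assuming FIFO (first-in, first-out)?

COGS = $14,537

Sale 1 (712) [FIFO — oldest first]: 359 @ $13 + 353 @ $15 = $9,962
Sale 2 (305) [FIFO — oldest first]: 21 @ $15 + 284 @ $15 = $4,575
Total COGS = $9,962 + $4,575 = $14,537
Ending inventory: 105 @ $15 + 91 @ $16 + 338 @ $18 = $9,115
Check: goods available $23,652 = COGS $14,537 + ending $9,115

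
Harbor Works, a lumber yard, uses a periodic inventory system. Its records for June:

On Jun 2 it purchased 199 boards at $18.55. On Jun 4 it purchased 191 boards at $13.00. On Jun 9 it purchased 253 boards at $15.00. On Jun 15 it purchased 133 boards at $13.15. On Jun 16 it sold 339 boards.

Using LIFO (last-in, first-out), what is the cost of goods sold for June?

Jun 16, 339 sold [LIFO — newest first]: 133 @ $13.15 + 206 @ $15.00 = $4,838.95
Ending inventory: 199 @ $18.55 + 191 @ $13.00 + 47 @ $15.00 = $6,879.45

COGS = $4,838.95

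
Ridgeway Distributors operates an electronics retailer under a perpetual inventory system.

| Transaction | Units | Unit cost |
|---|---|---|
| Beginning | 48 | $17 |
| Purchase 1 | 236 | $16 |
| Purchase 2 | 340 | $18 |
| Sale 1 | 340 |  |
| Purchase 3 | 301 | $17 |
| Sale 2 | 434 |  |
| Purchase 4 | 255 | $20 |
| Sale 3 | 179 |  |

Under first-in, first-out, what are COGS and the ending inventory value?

Sale 1 (340) [FIFO — oldest first]: 48 @ $17 + 236 @ $16 + 56 @ $18 = $5,600
Sale 2 (434) [FIFO — oldest first]: 284 @ $18 + 150 @ $17 = $7,662
Sale 3 (179) [FIFO — oldest first]: 151 @ $17 + 28 @ $20 = $3,127
Total COGS = $5,600 + $7,662 + $3,127 = $16,389
Ending inventory: 227 @ $20 = $4,540

COGS = $16,389; ending inventory = $4,540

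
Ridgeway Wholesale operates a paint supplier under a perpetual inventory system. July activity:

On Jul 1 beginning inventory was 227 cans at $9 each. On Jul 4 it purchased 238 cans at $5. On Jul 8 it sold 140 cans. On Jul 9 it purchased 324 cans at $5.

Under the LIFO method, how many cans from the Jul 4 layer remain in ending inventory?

Jul 8, 140 sold [LIFO — newest first]: 140 @ $5 = $700
Ending inventory: 227 @ $9 + 98 @ $5 + 324 @ $5 = $4,153
Check: goods available $4,853 = COGS $700 + ending $4,153

98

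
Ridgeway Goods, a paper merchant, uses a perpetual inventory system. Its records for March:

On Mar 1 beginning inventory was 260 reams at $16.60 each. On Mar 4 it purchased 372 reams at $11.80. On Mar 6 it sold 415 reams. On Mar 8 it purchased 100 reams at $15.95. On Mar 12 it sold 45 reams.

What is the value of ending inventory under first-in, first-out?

Mar 6, 415 sold [FIFO — oldest first]: 260 @ $16.60 + 155 @ $11.80 = $6,145.00
Mar 12, 45 sold [FIFO — oldest first]: 45 @ $11.80 = $531.00
Total COGS = $6,145.00 + $531.00 = $6,676.00
Ending inventory: 172 @ $11.80 + 100 @ $15.95 = $3,624.60
Check: goods available $10,300.60 = COGS $6,676.00 + ending $3,624.60

Ending inventory = $3,624.60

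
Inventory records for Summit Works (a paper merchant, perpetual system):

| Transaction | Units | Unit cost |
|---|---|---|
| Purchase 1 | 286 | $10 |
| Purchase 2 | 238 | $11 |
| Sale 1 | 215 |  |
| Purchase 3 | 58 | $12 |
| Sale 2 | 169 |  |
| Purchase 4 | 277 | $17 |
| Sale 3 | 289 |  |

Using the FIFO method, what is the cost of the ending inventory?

Sale 1 (215) [FIFO — oldest first]: 215 @ $10 = $2,150
Sale 2 (169) [FIFO — oldest first]: 71 @ $10 + 98 @ $11 = $1,788
Sale 3 (289) [FIFO — oldest first]: 140 @ $11 + 58 @ $12 + 91 @ $17 = $3,783
Total COGS = $2,150 + $1,788 + $3,783 = $7,721
Ending inventory: 186 @ $17 = $3,162

Ending inventory = $3,162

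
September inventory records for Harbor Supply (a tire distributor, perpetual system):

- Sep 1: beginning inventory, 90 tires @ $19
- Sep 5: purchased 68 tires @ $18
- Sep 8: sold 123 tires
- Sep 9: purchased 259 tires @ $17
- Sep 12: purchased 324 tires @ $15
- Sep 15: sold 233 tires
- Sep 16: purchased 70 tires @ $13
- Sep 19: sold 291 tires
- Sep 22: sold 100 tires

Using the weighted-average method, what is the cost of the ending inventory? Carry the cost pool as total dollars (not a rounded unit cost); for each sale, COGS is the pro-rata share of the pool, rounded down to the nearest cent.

Ending inventory = $996.65

After Sep 1: 90 on hand, pool $1,710.00 (≈ $19.0000 each)
After Sep 5: 158 on hand, pool $2,934.00 (≈ $18.5696 each)
Sep 8, sell 123: 123/158 × $2,934.00 → $2,284.06
After Sep 9: 294 on hand, pool $5,052.94 (≈ $17.1869 each)
After Sep 12: 618 on hand, pool $9,912.94 (≈ $16.0404 each)
Sep 15, sell 233: 233/618 × $9,912.94 → $3,737.40
After Sep 16: 455 on hand, pool $7,085.54 (≈ $15.5726 each)
Sep 19, sell 291: 291/455 × $7,085.54 → $4,531.63
Sep 22, sell 100: 100/164 × $2,553.91 → $1,557.26
Total COGS = $2,284.06 + $3,737.40 + $4,531.63 + $1,557.26 = $12,110.35
Ending inventory (cost pool remaining) = $996.65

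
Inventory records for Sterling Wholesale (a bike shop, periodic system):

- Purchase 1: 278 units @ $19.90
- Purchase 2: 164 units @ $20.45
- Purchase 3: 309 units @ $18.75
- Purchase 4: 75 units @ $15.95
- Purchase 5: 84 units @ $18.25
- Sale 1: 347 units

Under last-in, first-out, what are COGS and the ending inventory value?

Sale 1 (347) [LIFO — newest first]: 84 @ $18.25 + 75 @ $15.95 + 188 @ $18.75 = $6,254.25
Ending inventory: 278 @ $19.90 + 164 @ $20.45 + 121 @ $18.75 = $11,154.75
Check: goods available $17,409.00 = COGS $6,254.25 + ending $11,154.75

COGS = $6,254.25; ending inventory = $11,154.75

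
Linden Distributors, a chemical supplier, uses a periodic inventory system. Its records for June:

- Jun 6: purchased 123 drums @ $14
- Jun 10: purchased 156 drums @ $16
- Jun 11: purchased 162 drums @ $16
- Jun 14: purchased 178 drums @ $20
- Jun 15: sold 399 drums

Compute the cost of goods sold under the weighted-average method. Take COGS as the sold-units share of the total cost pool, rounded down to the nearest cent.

Jun 15, sell 399: 399/619 × $10,370.00 → $6,684.37
Ending inventory (cost pool remaining) = $3,685.63
Check: goods available $10,370.00 = COGS $6,684.37 + ending $3,685.63

COGS = $6,684.37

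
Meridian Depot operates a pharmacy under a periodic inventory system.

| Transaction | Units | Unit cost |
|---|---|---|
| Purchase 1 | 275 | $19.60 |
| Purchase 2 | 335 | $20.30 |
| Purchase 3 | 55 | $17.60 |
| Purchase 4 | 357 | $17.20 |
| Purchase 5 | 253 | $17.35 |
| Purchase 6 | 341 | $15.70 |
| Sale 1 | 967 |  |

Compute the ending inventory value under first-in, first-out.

Sale 1 (967) [FIFO — oldest first]: 275 @ $19.60 + 335 @ $20.30 + 55 @ $17.60 + 302 @ $17.20 = $18,352.90
Ending inventory: 55 @ $17.20 + 253 @ $17.35 + 341 @ $15.70 = $10,689.25

Ending inventory = $10,689.25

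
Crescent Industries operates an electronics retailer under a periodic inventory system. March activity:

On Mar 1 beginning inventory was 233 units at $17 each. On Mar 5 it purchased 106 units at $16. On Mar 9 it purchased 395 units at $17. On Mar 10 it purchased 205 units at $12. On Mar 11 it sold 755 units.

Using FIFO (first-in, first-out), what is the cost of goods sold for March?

COGS = $12,624

Mar 11, 755 sold [FIFO — oldest first]: 233 @ $17 + 106 @ $16 + 395 @ $17 + 21 @ $12 = $12,624
Ending inventory: 184 @ $12 = $2,208
Check: goods available $14,832 = COGS $12,624 + ending $2,208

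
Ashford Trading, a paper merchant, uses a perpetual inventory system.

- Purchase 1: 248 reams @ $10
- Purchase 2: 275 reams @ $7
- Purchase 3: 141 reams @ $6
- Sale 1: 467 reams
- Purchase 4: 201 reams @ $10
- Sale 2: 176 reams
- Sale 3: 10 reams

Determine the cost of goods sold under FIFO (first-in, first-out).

COGS = $5,185

Sale 1 (467) [FIFO — oldest first]: 248 @ $10 + 219 @ $7 = $4,013
Sale 2 (176) [FIFO — oldest first]: 56 @ $7 + 120 @ $6 = $1,112
Sale 3 (10) [FIFO — oldest first]: 10 @ $6 = $60
Total COGS = $4,013 + $1,112 + $60 = $5,185
Ending inventory: 11 @ $6 + 201 @ $10 = $2,076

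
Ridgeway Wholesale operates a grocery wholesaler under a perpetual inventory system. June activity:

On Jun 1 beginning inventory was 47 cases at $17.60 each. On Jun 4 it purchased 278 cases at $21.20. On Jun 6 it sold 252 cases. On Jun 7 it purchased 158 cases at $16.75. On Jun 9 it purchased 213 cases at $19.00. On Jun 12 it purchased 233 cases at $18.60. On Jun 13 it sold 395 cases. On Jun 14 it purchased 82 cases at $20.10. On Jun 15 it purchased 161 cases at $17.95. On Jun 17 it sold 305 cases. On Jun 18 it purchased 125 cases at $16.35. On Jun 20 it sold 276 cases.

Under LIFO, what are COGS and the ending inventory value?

Jun 6, 252 sold [LIFO — newest first]: 252 @ $21.20 = $5,342.40
Jun 13, 395 sold [LIFO — newest first]: 233 @ $18.60 + 162 @ $19.00 = $7,411.80
Jun 17, 305 sold [LIFO — newest first]: 161 @ $17.95 + 82 @ $20.10 + 51 @ $19.00 + 11 @ $16.75 = $5,691.40
Jun 20, 276 sold [LIFO — newest first]: 125 @ $16.35 + 147 @ $16.75 + 4 @ $21.20 = $4,590.80
Total COGS = $5,342.40 + $7,411.80 + $5,691.40 + $4,590.80 = $23,036.40
Ending inventory: 47 @ $17.60 + 22 @ $21.20 = $1,293.60

COGS = $23,036.40; ending inventory = $1,293.60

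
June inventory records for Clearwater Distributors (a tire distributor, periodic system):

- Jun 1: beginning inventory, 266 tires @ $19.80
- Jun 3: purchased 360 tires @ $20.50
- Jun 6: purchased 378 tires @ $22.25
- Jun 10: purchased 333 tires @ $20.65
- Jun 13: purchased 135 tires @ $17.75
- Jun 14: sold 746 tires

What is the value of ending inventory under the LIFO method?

Jun 14, 746 sold [LIFO — newest first]: 135 @ $17.75 + 333 @ $20.65 + 278 @ $22.25 = $15,458.20
Ending inventory: 266 @ $19.80 + 360 @ $20.50 + 100 @ $22.25 = $14,871.80

Ending inventory = $14,871.80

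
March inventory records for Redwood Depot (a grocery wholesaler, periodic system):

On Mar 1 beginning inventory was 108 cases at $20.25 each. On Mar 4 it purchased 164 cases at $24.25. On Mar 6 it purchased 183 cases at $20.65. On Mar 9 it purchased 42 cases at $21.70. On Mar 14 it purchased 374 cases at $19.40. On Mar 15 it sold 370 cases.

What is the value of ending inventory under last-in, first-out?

Ending inventory = $10,931.95

Mar 15, 370 sold [LIFO — newest first]: 370 @ $19.40 = $7,178.00
Ending inventory: 108 @ $20.25 + 164 @ $24.25 + 183 @ $20.65 + 42 @ $21.70 + 4 @ $19.40 = $10,931.95
Check: goods available $18,109.95 = COGS $7,178.00 + ending $10,931.95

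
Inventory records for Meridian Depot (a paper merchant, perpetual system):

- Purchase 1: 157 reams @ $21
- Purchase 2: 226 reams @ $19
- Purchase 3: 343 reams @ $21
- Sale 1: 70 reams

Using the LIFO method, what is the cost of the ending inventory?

Ending inventory = $13,324

Sale 1 (70) [LIFO — newest first]: 70 @ $21 = $1,470
Ending inventory: 157 @ $21 + 226 @ $19 + 273 @ $21 = $13,324
Check: goods available $14,794 = COGS $1,470 + ending $13,324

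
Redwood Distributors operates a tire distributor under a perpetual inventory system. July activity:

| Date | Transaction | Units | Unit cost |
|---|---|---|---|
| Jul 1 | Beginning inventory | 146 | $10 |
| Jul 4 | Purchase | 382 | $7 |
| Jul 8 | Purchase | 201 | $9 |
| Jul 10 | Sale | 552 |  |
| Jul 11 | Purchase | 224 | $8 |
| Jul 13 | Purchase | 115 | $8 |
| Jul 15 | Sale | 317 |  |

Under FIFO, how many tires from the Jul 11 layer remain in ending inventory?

Jul 10, 552 sold [FIFO — oldest first]: 146 @ $10 + 382 @ $7 + 24 @ $9 = $4,350
Jul 15, 317 sold [FIFO — oldest first]: 177 @ $9 + 140 @ $8 = $2,713
Total COGS = $4,350 + $2,713 = $7,063
Ending inventory: 84 @ $8 + 115 @ $8 = $1,592

84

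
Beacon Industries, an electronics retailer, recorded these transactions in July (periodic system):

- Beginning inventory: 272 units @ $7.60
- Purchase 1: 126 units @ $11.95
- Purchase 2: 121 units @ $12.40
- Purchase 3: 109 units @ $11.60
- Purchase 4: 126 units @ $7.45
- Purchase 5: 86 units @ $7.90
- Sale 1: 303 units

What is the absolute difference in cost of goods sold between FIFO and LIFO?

$236.05

FIFO COGS: 272 @ $7.60 + 31 @ $11.95 = $2,437.65
LIFO COGS: 86 @ $7.90 + 126 @ $7.45 + 91 @ $11.60 = $2,673.70
Difference = |$2,437.65 − $2,673.70| = $236.05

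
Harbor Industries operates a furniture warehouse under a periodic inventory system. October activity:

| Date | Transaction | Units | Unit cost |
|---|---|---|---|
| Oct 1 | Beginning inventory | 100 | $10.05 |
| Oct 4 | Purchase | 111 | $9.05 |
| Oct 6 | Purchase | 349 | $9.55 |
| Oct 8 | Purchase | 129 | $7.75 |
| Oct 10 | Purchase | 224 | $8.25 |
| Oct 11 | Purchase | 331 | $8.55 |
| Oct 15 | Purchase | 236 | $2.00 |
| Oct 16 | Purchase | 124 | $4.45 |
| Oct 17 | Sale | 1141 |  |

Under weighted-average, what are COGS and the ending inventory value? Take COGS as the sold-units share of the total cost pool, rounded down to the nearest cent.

Oct 17, sell 1141: 1141/1604 × $12,044.10 → $8,567.52
Ending inventory (cost pool remaining) = $3,476.58

COGS = $8,567.52; ending inventory = $3,476.58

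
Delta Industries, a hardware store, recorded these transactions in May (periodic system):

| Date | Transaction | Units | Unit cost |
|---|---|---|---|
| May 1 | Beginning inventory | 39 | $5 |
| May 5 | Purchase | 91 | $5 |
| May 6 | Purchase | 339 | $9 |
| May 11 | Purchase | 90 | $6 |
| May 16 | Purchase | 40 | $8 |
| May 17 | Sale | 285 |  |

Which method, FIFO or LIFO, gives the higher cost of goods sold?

FIFO COGS: 39 @ $5 + 91 @ $5 + 155 @ $9 = $2,045
LIFO COGS: 40 @ $8 + 90 @ $6 + 155 @ $9 = $2,255

LIFO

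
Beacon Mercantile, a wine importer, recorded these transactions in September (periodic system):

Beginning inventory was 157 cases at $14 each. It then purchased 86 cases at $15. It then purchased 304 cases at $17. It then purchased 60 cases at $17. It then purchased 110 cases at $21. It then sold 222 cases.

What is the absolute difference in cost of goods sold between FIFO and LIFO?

$1,041

FIFO COGS: 157 @ $14 + 65 @ $15 = $3,173
LIFO COGS: 110 @ $21 + 60 @ $17 + 52 @ $17 = $4,214
Difference = |$3,173 − $4,214| = $1,041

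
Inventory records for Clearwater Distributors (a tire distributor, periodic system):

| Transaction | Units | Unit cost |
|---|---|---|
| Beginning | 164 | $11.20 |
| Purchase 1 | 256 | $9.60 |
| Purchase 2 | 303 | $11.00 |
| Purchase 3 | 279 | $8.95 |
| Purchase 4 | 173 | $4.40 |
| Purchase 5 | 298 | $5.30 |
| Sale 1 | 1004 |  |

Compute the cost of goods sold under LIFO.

Sale 1 (1004) [LIFO — newest first]: 298 @ $5.30 + 173 @ $4.40 + 279 @ $8.95 + 254 @ $11.00 = $7,631.65
Ending inventory: 164 @ $11.20 + 256 @ $9.60 + 49 @ $11.00 = $4,833.40

COGS = $7,631.65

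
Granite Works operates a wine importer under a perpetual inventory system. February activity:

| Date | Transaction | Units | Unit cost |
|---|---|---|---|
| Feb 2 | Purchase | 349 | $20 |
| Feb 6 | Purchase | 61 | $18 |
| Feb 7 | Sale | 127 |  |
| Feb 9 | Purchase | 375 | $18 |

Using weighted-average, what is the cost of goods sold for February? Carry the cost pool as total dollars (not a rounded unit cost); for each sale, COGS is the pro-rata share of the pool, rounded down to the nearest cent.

COGS = $2,502.20

After Feb 2: 349 on hand, pool $6,980.00 (≈ $20.0000 each)
After Feb 6: 410 on hand, pool $8,078.00 (≈ $19.7024 each)
Feb 7, sell 127: 127/410 × $8,078.00 → $2,502.20
After Feb 9: 658 on hand, pool $12,325.80 (≈ $18.7322 each)
Ending inventory (cost pool remaining) = $12,325.80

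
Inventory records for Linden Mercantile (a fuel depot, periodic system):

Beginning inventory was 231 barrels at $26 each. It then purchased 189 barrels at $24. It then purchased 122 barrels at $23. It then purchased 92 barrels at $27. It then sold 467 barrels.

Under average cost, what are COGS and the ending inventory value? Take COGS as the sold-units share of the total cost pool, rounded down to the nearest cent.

COGS = $11,661.74; ending inventory = $4,170.26

Sale 1, sell 467: 467/634 × $15,832.00 → $11,661.74
Ending inventory (cost pool remaining) = $4,170.26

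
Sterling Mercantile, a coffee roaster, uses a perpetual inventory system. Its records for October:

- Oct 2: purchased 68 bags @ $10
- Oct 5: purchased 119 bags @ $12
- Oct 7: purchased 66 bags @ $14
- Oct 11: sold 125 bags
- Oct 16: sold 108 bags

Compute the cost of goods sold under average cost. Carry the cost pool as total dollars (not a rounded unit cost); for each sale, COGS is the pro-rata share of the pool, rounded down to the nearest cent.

After Oct 2: 68 on hand, pool $680.00 (≈ $10.0000 each)
After Oct 5: 187 on hand, pool $2,108.00 (≈ $11.2727 each)
After Oct 7: 253 on hand, pool $3,032.00 (≈ $11.9842 each)
Oct 11, sell 125: 125/253 × $3,032.00 → $1,498.02
Oct 16, sell 108: 108/128 × $1,533.98 → $1,294.29
Total COGS = $1,498.02 + $1,294.29 = $2,792.31
Ending inventory (cost pool remaining) = $239.69

COGS = $2,792.31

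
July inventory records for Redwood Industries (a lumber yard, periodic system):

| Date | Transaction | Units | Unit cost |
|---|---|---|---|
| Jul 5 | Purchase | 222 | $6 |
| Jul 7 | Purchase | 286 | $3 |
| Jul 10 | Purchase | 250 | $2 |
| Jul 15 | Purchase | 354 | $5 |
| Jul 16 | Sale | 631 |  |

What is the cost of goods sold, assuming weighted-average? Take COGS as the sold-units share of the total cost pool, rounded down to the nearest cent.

Jul 16, sell 631: 631/1112 × $4,460.00 → $2,530.80
Ending inventory (cost pool remaining) = $1,929.20
Check: goods available $4,460.00 = COGS $2,530.80 + ending $1,929.20

COGS = $2,530.80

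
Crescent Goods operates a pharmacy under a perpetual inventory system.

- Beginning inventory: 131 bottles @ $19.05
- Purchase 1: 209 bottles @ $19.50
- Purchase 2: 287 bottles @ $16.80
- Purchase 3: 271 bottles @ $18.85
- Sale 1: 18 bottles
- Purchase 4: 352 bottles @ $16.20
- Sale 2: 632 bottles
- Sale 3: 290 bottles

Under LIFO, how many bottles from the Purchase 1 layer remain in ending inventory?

179

Sale 1 (18) [LIFO — newest first]: 18 @ $18.85 = $339.30
Sale 2 (632) [LIFO — newest first]: 352 @ $16.20 + 253 @ $18.85 + 27 @ $16.80 = $10,925.05
Sale 3 (290) [LIFO — newest first]: 260 @ $16.80 + 30 @ $19.50 = $4,953.00
Total COGS = $339.30 + $10,925.05 + $4,953.00 = $16,217.35
Ending inventory: 131 @ $19.05 + 179 @ $19.50 = $5,986.05
Check: goods available $22,203.40 = COGS $16,217.35 + ending $5,986.05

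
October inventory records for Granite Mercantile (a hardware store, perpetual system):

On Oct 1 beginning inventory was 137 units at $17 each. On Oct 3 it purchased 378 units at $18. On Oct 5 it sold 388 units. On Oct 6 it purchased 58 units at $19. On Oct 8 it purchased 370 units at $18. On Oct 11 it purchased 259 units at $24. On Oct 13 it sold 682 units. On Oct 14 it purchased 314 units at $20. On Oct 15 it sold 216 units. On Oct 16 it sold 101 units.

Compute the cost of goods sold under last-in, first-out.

COGS = $27,194

Oct 5, 388 sold [LIFO — newest first]: 378 @ $18 + 10 @ $17 = $6,974
Oct 13, 682 sold [LIFO — newest first]: 259 @ $24 + 370 @ $18 + 53 @ $19 = $13,883
Oct 15, 216 sold [LIFO — newest first]: 216 @ $20 = $4,320
Oct 16, 101 sold [LIFO — newest first]: 98 @ $20 + 3 @ $19 = $2,017
Total COGS = $6,974 + $13,883 + $4,320 + $2,017 = $27,194
Ending inventory: 127 @ $17 + 2 @ $19 = $2,197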